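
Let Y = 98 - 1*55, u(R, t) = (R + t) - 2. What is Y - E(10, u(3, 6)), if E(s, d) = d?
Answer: 36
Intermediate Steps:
u(R, t) = -2 + R + t
Y = 43 (Y = 98 - 55 = 43)
Y - E(10, u(3, 6)) = 43 - (-2 + 3 + 6) = 43 - 1*7 = 43 - 7 = 36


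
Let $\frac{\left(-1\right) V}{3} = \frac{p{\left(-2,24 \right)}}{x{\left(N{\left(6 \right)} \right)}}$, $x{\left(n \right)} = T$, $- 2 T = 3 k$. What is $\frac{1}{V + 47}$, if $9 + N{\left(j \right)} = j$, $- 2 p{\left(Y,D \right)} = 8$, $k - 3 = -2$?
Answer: $\frac{1}{39} \approx 0.025641$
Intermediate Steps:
$k = 1$ ($k = 3 - 2 = 1$)
$p{\left(Y,D \right)} = -4$ ($p{\left(Y,D \right)} = \left(- \frac{1}{2}\right) 8 = -4$)
$T = - \frac{3}{2}$ ($T = - \frac{3 \cdot 1}{2} = \left(- \frac{1}{2}\right) 3 = - \frac{3}{2} \approx -1.5$)
$N{\left(j \right)} = -9 + j$
$x{\left(n \right)} = - \frac{3}{2}$
$V = -8$ ($V = - 3 \left(- \frac{4}{- \frac{3}{2}}\right) = - 3 \left(\left(-4\right) \left(- \frac{2}{3}\right)\right) = \left(-3\right) \frac{8}{3} = -8$)
$\frac{1}{V + 47} = \frac{1}{-8 + 47} = \frac{1}{39}$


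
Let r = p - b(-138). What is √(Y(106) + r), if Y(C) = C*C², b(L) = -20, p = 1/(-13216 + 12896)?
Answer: √1905657595/40 ≈ 1091.3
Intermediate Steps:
p = -1/320 (p = 1/(-320) = -1/320 ≈ -0.0031250)
Y(C) = C³
r = 6399/320 (r = -1/320 - 1*(-20) = -1/320 + 20 = 6399/320 ≈ 19.997)
√(Y(106) + r) = √(106³ + 6399/320) = √(1191016 + 6399/320) = √(381131519/320) = √1905657595/40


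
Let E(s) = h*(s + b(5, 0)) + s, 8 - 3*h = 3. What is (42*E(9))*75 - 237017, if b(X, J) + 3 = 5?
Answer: -150917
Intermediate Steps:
b(X, J) = 2 (b(X, J) = -3 + 5 = 2)
h = 5/3 (h = 8/3 - 1/3*3 = 8/3 - 1 = 5/3 ≈ 1.6667)
E(s) = 10/3 + 8*s/3 (E(s) = 5*(s + 2)/3 + s = 5*(2 + s)/3 + s = (10/3 + 5*s/3) + s = 10/3 + 8*s/3)
(42*E(9))*75 - 237017 = (42*(10/3 + (8/3)*9))*75 - 237017 = (42*(10/3 + 24))*75 - 237017 = (42*(82/3))*75 - 237017 = 1148*75 - 237017 = 86100 - 237017 = -150917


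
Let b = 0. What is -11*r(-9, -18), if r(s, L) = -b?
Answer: 0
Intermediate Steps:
r(s, L) = 0 (r(s, L) = -1*0 = 0)
-11*r(-9, -18) = -11*0 = 0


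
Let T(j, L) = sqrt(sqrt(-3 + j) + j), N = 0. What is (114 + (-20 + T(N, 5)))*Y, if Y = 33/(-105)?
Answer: -1034/35 - 11*3**(1/4)*sqrt(I)/35 ≈ -29.835 - 0.29248*I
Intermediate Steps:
T(j, L) = sqrt(j + sqrt(-3 + j))
Y = -11/35 (Y = 33*(-1/105) = -11/35 ≈ -0.31429)
(114 + (-20 + T(N, 5)))*Y = (114 + (-20 + sqrt(0 + sqrt(-3 + 0))))*(-11/35) = (114 + (-20 + sqrt(0 + sqrt(-3))))*(-11/35) = (114 + (-20 + sqrt(0 + I*sqrt(3))))*(-11/35) = (114 + (-20 + sqrt(I*sqrt(3))))*(-11/35) = (114 + (-20 + 3**(1/4)*sqrt(I)))*(-11/35) = (94 + 3**(1/4)*sqrt(I))*(-11/35) = -1034/35 - 11*3**(1/4)*sqrt(I)/35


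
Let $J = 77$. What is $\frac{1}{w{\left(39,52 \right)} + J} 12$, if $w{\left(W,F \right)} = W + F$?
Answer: $\frac{1}{14} \approx 0.071429$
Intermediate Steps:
$w{\left(W,F \right)} = F + W$
$\frac{1}{w{\left(39,52 \right)} + J} 12 = \frac{1}{\left(52 + 39\right) + 77} \cdot 12 = \frac{1}{91 + 77} \cdot 12 = \frac{1}{168} \cdot 12 = \frac{1}{14}$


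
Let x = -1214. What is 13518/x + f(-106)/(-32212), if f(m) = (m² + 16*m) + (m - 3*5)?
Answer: -223438241/19552684 ≈ -11.427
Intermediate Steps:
f(m) = -15 + m² + 17*m (f(m) = (m² + 16*m) + (m - 15) = (m² + 16*m) + (-15 + m) = -15 + m² + 17*m)
13518/x + f(-106)/(-32212) = 13518/(-1214) + (-15 + (-106)² + 17*(-106))/(-32212) = 13518*(-1/1214) + (-15 + 11236 - 1802)*(-1/32212) = -6759/607 + 9419*(-1/32212) = -6759/607 - 9419/32212 = -223438241/19552684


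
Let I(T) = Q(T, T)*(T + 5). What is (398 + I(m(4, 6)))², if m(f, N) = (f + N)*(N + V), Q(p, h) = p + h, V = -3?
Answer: 6240004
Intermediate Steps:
Q(p, h) = h + p
m(f, N) = (-3 + N)*(N + f) (m(f, N) = (f + N)*(N - 3) = (N + f)*(-3 + N) = (-3 + N)*(N + f))
I(T) = 2*T*(5 + T) (I(T) = (T + T)*(T + 5) = (2*T)*(5 + T) = 2*T*(5 + T))
(398 + I(m(4, 6)))² = (398 + 2*(6² - 3*6 - 3*4 + 6*4)*(5 + (6² - 3*6 - 3*4 + 6*4)))² = (398 + 2*(36 - 18 - 12 + 24)*(5 + (36 - 18 - 12 + 24)))² = (398 + 2*30*(5 + 30))² = (398 + 2*30*35)² = (398 + 2100)² = 2498² = 6240004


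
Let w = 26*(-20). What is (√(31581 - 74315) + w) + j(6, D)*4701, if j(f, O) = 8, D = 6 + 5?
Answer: 37088 + I*√42734 ≈ 37088.0 + 206.72*I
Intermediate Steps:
D = 11
w = -520
(√(31581 - 74315) + w) + j(6, D)*4701 = (√(31581 - 74315) - 520) + 8*4701 = (√(-42734) - 520) + 37608 = (I*√42734 - 520) + 37608 = (-520 + I*√42734) + 37608 = 37088 + I*√42734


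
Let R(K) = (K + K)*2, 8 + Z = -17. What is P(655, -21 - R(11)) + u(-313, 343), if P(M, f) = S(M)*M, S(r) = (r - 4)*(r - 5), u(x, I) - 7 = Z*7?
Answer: 277163082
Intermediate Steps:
Z = -25 (Z = -8 - 17 = -25)
u(x, I) = -168 (u(x, I) = 7 - 25*7 = 7 - 175 = -168)
R(K) = 4*K (R(K) = (2*K)*2 = 4*K)
S(r) = (-5 + r)*(-4 + r) (S(r) = (-4 + r)*(-5 + r) = (-5 + r)*(-4 + r))
P(M, f) = M*(20 + M² - 9*M) (P(M, f) = (20 + M² - 9*M)*M = M*(20 + M² - 9*M))
P(655, -21 - R(11)) + u(-313, 343) = 655*(20 + 655² - 9*655) - 168 = 655*(20 + 429025 - 5895) - 168 = 655*423150 - 168 = 277163250 - 168 = 277163082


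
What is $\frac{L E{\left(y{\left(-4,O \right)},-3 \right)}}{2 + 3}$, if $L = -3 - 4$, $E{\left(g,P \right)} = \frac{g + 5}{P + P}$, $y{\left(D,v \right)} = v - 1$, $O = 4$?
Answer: $\frac{28}{15} \approx 1.8667$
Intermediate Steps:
$y{\left(D,v \right)} = -1 + v$
$E{\left(g,P \right)} = \frac{5 + g}{2 P}$
$L = -7$ ($L = -3 - 4 = -7$)
$\frac{L E{\left(y{\left(-4,O \right)},-3 \right)}}{2 + 3} = \frac{\left(-7\right) \frac{5 + \left(-1 + 4\right)}{2 \left(-3\right)}}{2 + 3} = \frac{\left(-7\right) \frac{1}{2} \left(- \frac{1}{3}\right) \left(5 + 3\right)}{5} = - 7 \cdot \frac{1}{2} \left(- \frac{1}{3}\right) 8 \cdot \frac{1}{5} = \left(-7\right) \left(- \frac{4}{3}\right) \frac{1}{5} = \frac{28}{3} \cdot \frac{1}{5} = \frac{28}{15}$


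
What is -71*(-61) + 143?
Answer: 4474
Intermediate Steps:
-71*(-61) + 143 = 4331 + 143 = 4474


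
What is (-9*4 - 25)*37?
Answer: -2257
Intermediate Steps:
(-9*4 - 25)*37 = (-36 - 25)*37 = -61*37 = -2257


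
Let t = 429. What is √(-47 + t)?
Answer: √382 ≈ 19.545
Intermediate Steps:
√(-47 + t) = √(-47 + 429) = √382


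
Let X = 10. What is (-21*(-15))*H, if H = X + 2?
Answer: 3780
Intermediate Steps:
H = 12 (H = 10 + 2 = 12)
(-21*(-15))*H = -21*(-15)*12 = 315*12 = 3780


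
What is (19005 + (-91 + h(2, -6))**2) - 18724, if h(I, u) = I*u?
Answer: 10890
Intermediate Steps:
(19005 + (-91 + h(2, -6))**2) - 18724 = (19005 + (-91 + 2*(-6))**2) - 18724 = (19005 + (-91 - 12)**2) - 18724 = (19005 + (-103)**2) - 18724 = (19005 + 10609) - 18724 = 29614 - 18724 = 10890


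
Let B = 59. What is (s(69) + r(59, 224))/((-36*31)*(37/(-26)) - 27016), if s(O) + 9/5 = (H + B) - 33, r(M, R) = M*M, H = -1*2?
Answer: -113854/826405 ≈ -0.13777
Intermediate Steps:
H = -2
r(M, R) = M**2
s(O) = 111/5 (s(O) = -9/5 + ((-2 + 59) - 33) = -9/5 + (57 - 33) = -9/5 + 24 = 111/5)
(s(69) + r(59, 224))/((-36*31)*(37/(-26)) - 27016) = (111/5 + 59**2)/((-36*31)*(37/(-26)) - 27016) = (111/5 + 3481)/(-41292*(-1)/26 - 27016) = 17516/(5*(-1116*(-37/26) - 27016)) = 17516/(5*(20646/13 - 27016)) = 17516/(5*(-330562/13)) = (17516/5)*(-13/330562) = -113854/826405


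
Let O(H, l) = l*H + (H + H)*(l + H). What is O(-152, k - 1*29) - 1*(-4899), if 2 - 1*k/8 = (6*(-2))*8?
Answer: -293173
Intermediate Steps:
k = 784 (k = 16 - 8*6*(-2)*8 = 16 - (-96)*8 = 16 - 8*(-96) = 16 + 768 = 784)
O(H, l) = H*l + 2*H*(H + l) (O(H, l) = H*l + (2*H)*(H + l) = H*l + 2*H*(H + l))
O(-152, k - 1*29) - 1*(-4899) = -152*(2*(-152) + 3*(784 - 1*29)) - 1*(-4899) = -152*(-304 + 3*(784 - 29)) + 4899 = -152*(-304 + 3*755) + 4899 = -152*(-304 + 2265) + 4899 = -152*1961 + 4899 = -298072 + 4899 = -293173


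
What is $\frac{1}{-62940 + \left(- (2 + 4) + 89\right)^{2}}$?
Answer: $- \frac{1}{56051} \approx -1.7841 \cdot 10^{-5}$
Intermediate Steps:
$\frac{1}{-62940 + \left(- (2 + 4) + 89\right)^{2}} = \frac{1}{-62940 + \left(\left(-1\right) 6 + 89\right)^{2}} = \frac{1}{-62940 + \left(-6 + 89\right)^{2}} = \frac{1}{-62940 + 83^{2}} = \frac{1}{-62940 + 6889} = \frac{1}{-56051} = - \frac{1}{56051}$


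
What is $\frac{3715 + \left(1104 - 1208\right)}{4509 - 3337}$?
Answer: $\frac{3611}{1172} \approx 3.0811$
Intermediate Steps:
$\frac{3715 + \left(1104 - 1208\right)}{4509 - 3337} = \frac{3715 - 104}{1172} = 3611 \cdot \frac{1}{1172} = \frac{3611}{1172}$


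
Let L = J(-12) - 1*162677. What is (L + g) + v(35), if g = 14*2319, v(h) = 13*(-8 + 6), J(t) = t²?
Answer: -130093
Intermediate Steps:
v(h) = -26 (v(h) = 13*(-2) = -26)
g = 32466
L = -162533 (L = (-12)² - 1*162677 = 144 - 162677 = -162533)
(L + g) + v(35) = (-162533 + 32466) - 26 = -130067 - 26 = -130093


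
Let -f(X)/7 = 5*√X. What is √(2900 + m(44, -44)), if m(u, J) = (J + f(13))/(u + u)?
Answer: √(5613432 - 770*√13)/44 ≈ 53.834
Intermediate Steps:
f(X) = -35*√X
m(u, J) = (J - 35*√13)/(2*u) (m(u, J) = (J - 35*√13)/(u + u) = (J - 35*√13)/((2*u)) = (J - 35*√13)*(1/(2*u)) = (J - 35*√13)/(2*u))
√(2900 + m(44, -44)) = √(2900 + (½)*(-44 - 35*√13)/44) = √(2900 + (½)*(1/44)*(-44 - 35*√13)) = √(2900 + (-½ - 35*√13/88)) = √(5799/2 - 35*√13/88)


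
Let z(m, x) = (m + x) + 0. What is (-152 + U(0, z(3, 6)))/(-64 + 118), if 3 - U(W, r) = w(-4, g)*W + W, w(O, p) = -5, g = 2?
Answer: -149/54 ≈ -2.7593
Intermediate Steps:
z(m, x) = m + x
U(W, r) = 3 + 4*W (U(W, r) = 3 - (-5*W + W) = 3 - (-4)*W = 3 + 4*W)
(-152 + U(0, z(3, 6)))/(-64 + 118) = (-152 + (3 + 4*0))/(-64 + 118) = (-152 + (3 + 0))/54 = (-152 + 3)*(1/54) = -149*1/54 = -149/54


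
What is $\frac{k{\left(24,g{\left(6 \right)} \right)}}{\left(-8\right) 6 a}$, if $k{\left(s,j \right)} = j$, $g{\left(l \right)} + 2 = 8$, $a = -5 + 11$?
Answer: $- \frac{1}{48} \approx -0.020833$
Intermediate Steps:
$a = 6$
$g{\left(l \right)} = 6$ ($g{\left(l \right)} = -2 + 8 = 6$)
$\frac{k{\left(24,g{\left(6 \right)} \right)}}{\left(-8\right) 6 a} = \frac{6}{\left(-8\right) 6 \cdot 6} = \frac{6}{\left(-48\right) 6} = \frac{6}{-288} = 6 \left(- \frac{1}{288}\right) = - \frac{1}{48}$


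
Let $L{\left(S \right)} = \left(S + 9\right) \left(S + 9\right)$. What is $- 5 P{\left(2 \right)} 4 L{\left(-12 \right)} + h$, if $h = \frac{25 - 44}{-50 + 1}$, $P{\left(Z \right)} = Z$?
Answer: $- \frac{17621}{49} \approx -359.61$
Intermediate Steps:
$L{\left(S \right)} = \left(9 + S\right)^{2}$ ($L{\left(S \right)} = \left(9 + S\right) \left(9 + S\right) = \left(9 + S\right)^{2}$)
$h = \frac{19}{49}$ ($h = - \frac{19}{-49} = \left(-19\right) \left(- \frac{1}{49}\right) = \frac{19}{49} \approx 0.38775$)
$- 5 P{\left(2 \right)} 4 L{\left(-12 \right)} + h = \left(-5\right) 2 \cdot 4 \left(9 - 12\right)^{2} + \frac{19}{49} = \left(-10\right) 4 \left(-3\right)^{2} + \frac{19}{49} = \left(-40\right) 9 + \frac{19}{49} = -360 + \frac{19}{49} = - \frac{17621}{49}$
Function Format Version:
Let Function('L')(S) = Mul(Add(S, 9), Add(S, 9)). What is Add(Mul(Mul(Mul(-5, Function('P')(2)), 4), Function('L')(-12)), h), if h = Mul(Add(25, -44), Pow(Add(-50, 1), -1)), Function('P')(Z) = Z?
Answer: Rational(-17621, 49) ≈ -359.61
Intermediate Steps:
Function('L')(S) = Pow(Add(9, S), 2) (Function('L')(S) = Mul(Add(9, S), Add(9, S)) = Pow(Add(9, S), 2))
h = Rational(19, 49) (h = Mul(-19, Pow(-49, -1)) = Mul(-19, Rational(-1, 49)) = Rational(19, 49) ≈ 0.38775)
Add(Mul(Mul(Mul(-5, Function('P')(2)), 4), Function('L')(-12)), h) = Add(Mul(Mul(Mul(-5, 2), 4), Pow(Add(9, -12), 2)), Rational(19, 49)) = Add(Mul(Mul(-10, 4), Pow(-3, 2)), Rational(19, 49)) = Add(Mul(-40, 9), Rational(19, 49)) = Add(-360, Rational(19, 49)) = Rational(-17621, 49)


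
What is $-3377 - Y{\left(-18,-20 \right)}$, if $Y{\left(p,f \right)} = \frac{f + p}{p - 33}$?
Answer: $- \frac{172265}{51} \approx -3377.7$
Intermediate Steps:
$Y{\left(p,f \right)} = \frac{f + p}{-33 + p}$
$-3377 - Y{\left(-18,-20 \right)} = -3377 - \frac{-20 - 18}{-33 - 18} = -3377 - \frac{1}{-51} \left(-38\right) = -3377 - \left(- \frac{1}{51}\right) \left(-38\right) = -3377 - \frac{38}{51} = - \frac{172265}{51}$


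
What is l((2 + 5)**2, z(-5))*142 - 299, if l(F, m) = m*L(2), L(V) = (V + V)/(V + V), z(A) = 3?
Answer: 127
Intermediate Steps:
L(V) = 1 (L(V) = (2*V)/((2*V)) = (2*V)*(1/(2*V)) = 1)
l(F, m) = m (l(F, m) = m*1 = m)
l((2 + 5)**2, z(-5))*142 - 299 = 3*142 - 299 = 426 - 299 = 127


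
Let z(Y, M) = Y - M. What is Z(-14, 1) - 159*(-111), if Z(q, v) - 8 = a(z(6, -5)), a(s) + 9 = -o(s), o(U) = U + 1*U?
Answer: 17626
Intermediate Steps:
o(U) = 2*U (o(U) = U + U = 2*U)
a(s) = -9 - 2*s
Z(q, v) = -23 (Z(q, v) = 8 + (-9 - 2*(6 - 1*(-5))) = 8 + (-9 - 2*(6 + 5)) = 8 + (-9 - 2*11) = 8 + (-9 - 22) = 8 - 31 = -23)
Z(-14, 1) - 159*(-111) = -23 - 159*(-111) = -23 + 17649 = 17626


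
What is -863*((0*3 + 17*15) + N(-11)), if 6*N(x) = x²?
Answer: -1424813/6 ≈ -2.3747e+5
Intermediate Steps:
N(x) = x²/6
-863*((0*3 + 17*15) + N(-11)) = -863*((0*3 + 17*15) + (⅙)*(-11)²) = -863*((0 + 255) + (⅙)*121) = -863*(255 + 121/6) = -863*1651/6 = -1424813/6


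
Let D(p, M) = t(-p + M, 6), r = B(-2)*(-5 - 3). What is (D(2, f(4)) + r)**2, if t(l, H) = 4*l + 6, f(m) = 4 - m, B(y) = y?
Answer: 196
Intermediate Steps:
r = 16 (r = -2*(-5 - 3) = -2*(-8) = 16)
t(l, H) = 6 + 4*l
D(p, M) = 6 - 4*p + 4*M (D(p, M) = 6 + 4*(-p + M) = 6 + 4*(M - p) = 6 + (-4*p + 4*M) = 6 - 4*p + 4*M)
(D(2, f(4)) + r)**2 = ((6 - 4*2 + 4*(4 - 1*4)) + 16)**2 = ((6 - 8 + 4*(4 - 4)) + 16)**2 = ((6 - 8 + 4*0) + 16)**2 = ((6 - 8 + 0) + 16)**2 = (-2 + 16)**2 = 14**2 = 196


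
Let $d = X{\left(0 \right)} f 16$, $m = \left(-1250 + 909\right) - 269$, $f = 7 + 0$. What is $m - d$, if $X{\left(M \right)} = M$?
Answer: $-610$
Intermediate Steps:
$f = 7$
$m = -610$ ($m = -341 - 269 = -610$)
$d = 0$ ($d = 0 \cdot 7 \cdot 16 = 0 \cdot 16 = 0$)
$m - d = -610 - 0 = -610 + 0 = -610$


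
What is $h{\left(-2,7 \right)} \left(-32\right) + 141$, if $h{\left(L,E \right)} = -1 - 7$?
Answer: $397$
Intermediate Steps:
$h{\left(L,E \right)} = -8$ ($h{\left(L,E \right)} = -1 - 7 = -8$)
$h{\left(-2,7 \right)} \left(-32\right) + 141 = \left(-8\right) \left(-32\right) + 141 = 256 + 141 = 397$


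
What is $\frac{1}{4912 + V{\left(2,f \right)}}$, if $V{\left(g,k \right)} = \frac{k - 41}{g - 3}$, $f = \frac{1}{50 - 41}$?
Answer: $\frac{9}{44576} \approx 0.0002019$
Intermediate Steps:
$f = \frac{1}{9}$ ($f = \frac{1}{50 - 41} = \frac{1}{9} \approx 0.11111$)
$V{\left(g,k \right)} = \frac{-41 + k}{-3 + g}$
$\frac{1}{4912 + V{\left(2,f \right)}} = \frac{1}{4912 + \frac{-41 + \frac{1}{9}}{-3 + 2}} = \frac{1}{4912 + \frac{1}{-1} \left(- \frac{368}{9}\right)} = \frac{1}{4912 - - \frac{368}{9}} = \frac{1}{4912 + \frac{368}{9}} = \frac{1}{\frac{44576}{9}} = \frac{9}{44576}$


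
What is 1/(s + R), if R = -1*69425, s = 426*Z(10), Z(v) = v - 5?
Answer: -1/67295 ≈ -1.4860e-5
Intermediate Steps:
Z(v) = -5 + v
s = 2130 (s = 426*(-5 + 10) = 426*5 = 2130)
R = -69425
1/(s + R) = 1/(2130 - 69425) = 1/(-67295) = -1/67295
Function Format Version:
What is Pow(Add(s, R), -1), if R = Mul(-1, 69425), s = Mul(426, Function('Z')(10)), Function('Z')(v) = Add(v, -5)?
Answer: Rational(-1, 67295) ≈ -1.4860e-5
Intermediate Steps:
Function('Z')(v) = Add(-5, v)
s = 2130 (s = Mul(426, Add(-5, 10)) = Mul(426, 5) = 2130)
R = -69425
Pow(Add(s, R), -1) = Pow(Add(2130, -69425), -1) = Pow(-67295, -1) = Rational(-1, 67295)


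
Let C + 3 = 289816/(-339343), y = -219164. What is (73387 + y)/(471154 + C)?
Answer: -49468404511/159881503977 ≈ -0.30941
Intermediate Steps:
C = -1307845/339343 (C = -3 + 289816/(-339343) = -3 + 289816*(-1/339343) = -3 - 289816/339343 = -1307845/339343 ≈ -3.8540)
(73387 + y)/(471154 + C) = (73387 - 219164)/(471154 - 1307845/339343) = -145777/159881503977/339343 = -145777*339343/159881503977 = -49468404511/159881503977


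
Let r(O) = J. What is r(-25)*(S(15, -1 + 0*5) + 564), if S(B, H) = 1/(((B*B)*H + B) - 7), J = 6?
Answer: 734322/217 ≈ 3384.0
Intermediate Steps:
r(O) = 6
S(B, H) = 1/(-7 + B + H*B**2) (S(B, H) = 1/((B**2*H + B) - 7) = 1/((H*B**2 + B) - 7) = 1/((B + H*B**2) - 7) = 1/(-7 + B + H*B**2))
r(-25)*(S(15, -1 + 0*5) + 564) = 6*(1/(-7 + 15 + (-1 + 0*5)*15**2) + 564) = 6*(1/(-7 + 15 + (-1 + 0)*225) + 564) = 6*(1/(-7 + 15 - 1*225) + 564) = 6*(1/(-7 + 15 - 225) + 564) = 6*(1/(-217) + 564) = 6*(-1/217 + 564) = 6*(122387/217) = 734322/217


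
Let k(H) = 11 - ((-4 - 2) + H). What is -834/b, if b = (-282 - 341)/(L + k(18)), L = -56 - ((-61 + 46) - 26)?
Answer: -13344/623 ≈ -21.419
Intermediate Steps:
k(H) = 17 - H (k(H) = 11 - (-6 + H) = 11 + (6 - H) = 17 - H)
L = -15 (L = -56 - (-15 - 26) = -56 - 1*(-41) = -56 + 41 = -15)
b = 623/16 (b = (-282 - 341)/(-15 + (17 - 1*18)) = -623/(-15 + (17 - 18)) = -623/(-15 - 1) = -623/(-16) = -623*(-1/16) = 623/16 ≈ 38.938)
-834/b = -834/623/16 = -834*16/623 = -13344/623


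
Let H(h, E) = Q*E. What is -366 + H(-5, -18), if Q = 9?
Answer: -528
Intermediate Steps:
H(h, E) = 9*E
-366 + H(-5, -18) = -366 + 9*(-18) = -366 - 162 = -528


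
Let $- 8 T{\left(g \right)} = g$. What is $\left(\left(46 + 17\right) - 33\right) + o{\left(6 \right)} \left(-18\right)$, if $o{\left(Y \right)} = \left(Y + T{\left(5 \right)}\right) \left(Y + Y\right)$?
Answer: $-1131$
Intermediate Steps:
$T{\left(g \right)} = - \frac{g}{8}$
$o{\left(Y \right)} = 2 Y \left(- \frac{5}{8} + Y\right)$ ($o{\left(Y \right)} = \left(Y - \frac{5}{8}\right) \left(Y + Y\right) = \left(Y - \frac{5}{8}\right) 2 Y = \left(- \frac{5}{8} + Y\right) 2 Y = 2 Y \left(- \frac{5}{8} + Y\right)$)
$\left(\left(46 + 17\right) - 33\right) + o{\left(6 \right)} \left(-18\right) = \left(\left(46 + 17\right) - 33\right) + \frac{1}{4} \cdot 6 \left(-5 + 8 \cdot 6\right) \left(-18\right) = \left(63 - 33\right) + \frac{1}{4} \cdot 6 \left(-5 + 48\right) \left(-18\right) = 30 + \frac{1}{4} \cdot 6 \cdot 43 \left(-18\right) = 30 + \frac{129}{2} \left(-18\right) = 30 - 1161 = -1131$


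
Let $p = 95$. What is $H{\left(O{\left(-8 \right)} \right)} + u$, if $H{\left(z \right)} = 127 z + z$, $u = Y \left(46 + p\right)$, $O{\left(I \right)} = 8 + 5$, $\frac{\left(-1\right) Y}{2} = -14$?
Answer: $5612$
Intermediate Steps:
$Y = 28$ ($Y = \left(-2\right) \left(-14\right) = 28$)
$O{\left(I \right)} = 13$
$u = 3948$ ($u = 28 \left(46 + 95\right) = 28 \cdot 141 = 3948$)
$H{\left(z \right)} = 128 z$
$H{\left(O{\left(-8 \right)} \right)} + u = 128 \cdot 13 + 3948 = 1664 + 3948 = 5612$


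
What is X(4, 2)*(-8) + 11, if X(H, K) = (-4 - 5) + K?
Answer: 67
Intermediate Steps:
X(H, K) = -9 + K
X(4, 2)*(-8) + 11 = (-9 + 2)*(-8) + 11 = -7*(-8) + 11 = 56 + 11 = 67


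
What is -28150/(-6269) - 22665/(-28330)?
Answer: 187915277/35520154 ≈ 5.2904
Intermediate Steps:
-28150/(-6269) - 22665/(-28330) = -28150*(-1/6269) - 22665*(-1/28330) = 28150/6269 + 4533/5666 = 187915277/35520154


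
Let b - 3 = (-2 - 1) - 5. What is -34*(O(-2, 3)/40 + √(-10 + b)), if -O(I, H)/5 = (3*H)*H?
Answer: 459/4 - 34*I*√15 ≈ 114.75 - 131.68*I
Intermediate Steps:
O(I, H) = -15*H² (O(I, H) = -5*3*H*H = -15*H²)
b = -5 (b = 3 + ((-2 - 1) - 5) = 3 + (-3 - 5) = 3 - 8 = -5)
-34*(O(-2, 3)/40 + √(-10 + b)) = -34*(-15*3²/40 + √(-10 - 5)) = -34*(-15*9*(1/40) + √(-15)) = -34*(-135*1/40 + I*√15) = -34*(-27/8 + I*√15) = 459/4 - 34*I*√15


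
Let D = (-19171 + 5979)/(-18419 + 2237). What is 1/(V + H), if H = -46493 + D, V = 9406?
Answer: -8091/300064321 ≈ -2.6964e-5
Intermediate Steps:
D = 6596/8091 (D = -13192/(-16182) = -13192*(-1/16182) = 6596/8091 ≈ 0.81523)
H = -376168267/8091 (H = -46493 + 6596/8091 = -376168267/8091 ≈ -46492.)
1/(V + H) = 1/(9406 - 376168267/8091) = 1/(-300064321/8091) = -8091/300064321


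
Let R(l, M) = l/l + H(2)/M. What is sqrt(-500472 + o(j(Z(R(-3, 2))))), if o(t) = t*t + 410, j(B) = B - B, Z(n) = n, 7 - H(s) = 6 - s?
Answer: I*sqrt(500062) ≈ 707.15*I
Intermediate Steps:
H(s) = 1 + s (H(s) = 7 - (6 - s) = 7 + (-6 + s) = 1 + s)
R(l, M) = 1 + 3/M (R(l, M) = l/l + (1 + 2)/M = 1 + 3/M)
j(B) = 0
o(t) = 410 + t**2 (o(t) = t**2 + 410 = 410 + t**2)
sqrt(-500472 + o(j(Z(R(-3, 2))))) = sqrt(-500472 + (410 + 0**2)) = sqrt(-500472 + (410 + 0)) = sqrt(-500472 + 410) = sqrt(-500062) = I*sqrt(500062)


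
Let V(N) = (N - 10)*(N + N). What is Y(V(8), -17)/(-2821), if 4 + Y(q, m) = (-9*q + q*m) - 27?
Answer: -801/2821 ≈ -0.28394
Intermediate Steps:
V(N) = 2*N*(-10 + N) (V(N) = (-10 + N)*(2*N) = 2*N*(-10 + N))
Y(q, m) = -31 - 9*q + m*q (Y(q, m) = -4 + ((-9*q + q*m) - 27) = -4 + ((-9*q + m*q) - 27) = -4 + (-27 - 9*q + m*q) = -31 - 9*q + m*q)
Y(V(8), -17)/(-2821) = (-31 - 18*8*(-10 + 8) - 34*8*(-10 + 8))/(-2821) = (-31 - 18*8*(-2) - 34*8*(-2))*(-1/2821) = (-31 - 9*(-32) - 17*(-32))*(-1/2821) = (-31 + 288 + 544)*(-1/2821) = 801*(-1/2821) = -801/2821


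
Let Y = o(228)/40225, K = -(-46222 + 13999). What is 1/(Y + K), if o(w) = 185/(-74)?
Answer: 16090/518468069 ≈ 3.1034e-5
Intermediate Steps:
o(w) = -5/2 (o(w) = 185*(-1/74) = -5/2)
K = 32223 (K = -1*(-32223) = 32223)
Y = -1/16090 (Y = -5/2/40225 = -5/2*1/40225 = -1/16090 ≈ -6.2150e-5)
1/(Y + K) = 1/(-1/16090 + 32223) = 1/(518468069/16090) = 16090/518468069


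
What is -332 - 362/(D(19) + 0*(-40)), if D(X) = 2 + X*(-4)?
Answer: -12103/37 ≈ -327.11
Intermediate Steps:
D(X) = 2 - 4*X
-332 - 362/(D(19) + 0*(-40)) = -332 - 362/((2 - 4*19) + 0*(-40)) = -332 - 362/((2 - 76) + 0) = -332 - 362/(-74 + 0) = -332 - 362/(-74) = -332 - 362*(-1/74) = -332 + 181/37 = -12103/37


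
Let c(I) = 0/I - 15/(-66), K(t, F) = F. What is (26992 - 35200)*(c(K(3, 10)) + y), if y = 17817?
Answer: -1608681816/11 ≈ -1.4624e+8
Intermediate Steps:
c(I) = 5/22 (c(I) = 0 - 15*(-1/66) = 0 + 5/22 = 5/22)
(26992 - 35200)*(c(K(3, 10)) + y) = (26992 - 35200)*(5/22 + 17817) = -8208*391979/22 = -1608681816/11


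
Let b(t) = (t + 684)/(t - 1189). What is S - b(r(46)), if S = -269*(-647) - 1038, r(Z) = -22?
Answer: 209509717/1211 ≈ 1.7301e+5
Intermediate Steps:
b(t) = (684 + t)/(-1189 + t)
S = 173005 (S = 174043 - 1038 = 173005)
S - b(r(46)) = 173005 - (684 - 22)/(-1189 - 22) = 173005 - 662/(-1211) = 173005 - (-1)*662/1211 = 173005 - 1*(-662/1211) = 173005 + 662/1211 = 209509717/1211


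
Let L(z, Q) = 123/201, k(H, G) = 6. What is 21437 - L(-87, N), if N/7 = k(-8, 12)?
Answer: 1436238/67 ≈ 21436.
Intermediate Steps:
N = 42 (N = 7*6 = 42)
L(z, Q) = 41/67 (L(z, Q) = 123*(1/201) = 41/67)
21437 - L(-87, N) = 21437 - 1*41/67 = 21437 - 41/67 = 1436238/67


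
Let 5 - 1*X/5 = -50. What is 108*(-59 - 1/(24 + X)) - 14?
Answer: -1909522/299 ≈ -6386.4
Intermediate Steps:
X = 275 (X = 25 - 5*(-50) = 25 + 250 = 275)
108*(-59 - 1/(24 + X)) - 14 = 108*(-59 - 1/(24 + 275)) - 14 = 108*(-59 - 1/299) - 14 = 108*(-17642/299) - 14 = -1905336/299 - 14 = -1909522/299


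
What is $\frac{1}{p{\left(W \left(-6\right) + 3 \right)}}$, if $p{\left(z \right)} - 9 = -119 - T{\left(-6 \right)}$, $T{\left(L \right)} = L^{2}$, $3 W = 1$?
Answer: $- \frac{1}{146} \approx -0.0068493$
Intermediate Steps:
$W = \frac{1}{3}$ ($W = \frac{1}{3} \cdot 1 = \frac{1}{3} \approx 0.33333$)
$p{\left(z \right)} = -146$ ($p{\left(z \right)} = 9 - 155 = -146$)
$\frac{1}{p{\left(W \left(-6\right) + 3 \right)}} = \frac{1}{-146} = - \frac{1}{146}$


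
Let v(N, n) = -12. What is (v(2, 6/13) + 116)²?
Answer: 10816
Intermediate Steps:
(v(2, 6/13) + 116)² = (-12 + 116)² = 104² = 10816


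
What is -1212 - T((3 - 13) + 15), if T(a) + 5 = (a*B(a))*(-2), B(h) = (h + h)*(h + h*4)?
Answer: 1293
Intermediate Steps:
B(h) = 10*h² (B(h) = (2*h)*(h + 4*h) = (2*h)*(5*h) = 10*h²)
T(a) = -5 - 20*a³ (T(a) = -5 + (a*(10*a²))*(-2) = -5 + (10*a³)*(-2) = -5 - 20*a³)
-1212 - T((3 - 13) + 15) = -1212 - (-5 - 20*((3 - 13) + 15)³) = -1212 - (-5 - 20*(-10 + 15)³) = -1212 - (-5 - 20*5³) = -1212 - (-5 - 20*125) = -1212 - (-5 - 2500) = -1212 - 1*(-2505) = -1212 + 2505 = 1293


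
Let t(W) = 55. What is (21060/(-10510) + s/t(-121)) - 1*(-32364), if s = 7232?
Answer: 1878286022/57805 ≈ 32494.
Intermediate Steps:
(21060/(-10510) + s/t(-121)) - 1*(-32364) = (21060/(-10510) + 7232/55) - 1*(-32364) = (21060*(-1/10510) + 7232*(1/55)) + 32364 = (-2106/1051 + 7232/55) + 32364 = 7485002/57805 + 32364 = 1878286022/57805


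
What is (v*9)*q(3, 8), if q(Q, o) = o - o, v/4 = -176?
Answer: 0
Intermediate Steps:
v = -704 (v = 4*(-176) = -704)
q(Q, o) = 0
(v*9)*q(3, 8) = -704*9*0 = -6336*0 = 0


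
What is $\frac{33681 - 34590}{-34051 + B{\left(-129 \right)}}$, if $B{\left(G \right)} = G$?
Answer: $\frac{909}{34180} \approx 0.026594$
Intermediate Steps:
$\frac{33681 - 34590}{-34051 + B{\left(-129 \right)}} = \frac{33681 - 34590}{-34051 - 129} = - \frac{909}{-34180} = \left(-909\right) \left(- \frac{1}{34180}\right) = \frac{909}{34180}$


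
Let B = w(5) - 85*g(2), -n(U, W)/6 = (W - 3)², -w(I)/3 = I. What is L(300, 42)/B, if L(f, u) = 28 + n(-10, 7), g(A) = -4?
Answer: -68/325 ≈ -0.20923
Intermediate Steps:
w(I) = -3*I
n(U, W) = -6*(-3 + W)² (n(U, W) = -6*(W - 3)² = -6*(-3 + W)²)
B = 325 (B = -3*5 - 85*(-4) = -15 + 340 = 325)
L(f, u) = -68 (L(f, u) = 28 - 6*(-3 + 7)² = 28 - 6*4² = 28 - 6*16 = 28 - 96 = -68)
L(300, 42)/B = -68/325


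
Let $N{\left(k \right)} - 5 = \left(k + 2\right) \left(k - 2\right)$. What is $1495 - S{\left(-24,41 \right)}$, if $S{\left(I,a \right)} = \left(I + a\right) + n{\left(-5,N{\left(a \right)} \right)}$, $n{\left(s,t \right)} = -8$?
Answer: $1486$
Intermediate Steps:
$N{\left(k \right)} = 5 + \left(-2 + k\right) \left(2 + k\right)$ ($N{\left(k \right)} = 5 + \left(k + 2\right) \left(k - 2\right) = 5 + \left(2 + k\right) \left(-2 + k\right) = 5 + \left(-2 + k\right) \left(2 + k\right)$)
$S{\left(I,a \right)} = -8 + I + a$ ($S{\left(I,a \right)} = \left(I + a\right) - 8 = -8 + I + a$)
$1495 - S{\left(-24,41 \right)} = 1495 - \left(-8 - 24 + 41\right) = 1495 - 9 = 1486$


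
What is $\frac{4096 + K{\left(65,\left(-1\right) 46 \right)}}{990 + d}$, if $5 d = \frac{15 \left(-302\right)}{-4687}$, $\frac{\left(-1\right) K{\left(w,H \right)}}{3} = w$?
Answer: $\frac{18283987}{4641036} \approx 3.9396$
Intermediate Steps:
$K{\left(w,H \right)} = - 3 w$
$d = \frac{906}{4687}$ ($d = \frac{15 \left(-302\right) \frac{1}{-4687}}{5} = \frac{\left(-4530\right) \left(- \frac{1}{4687}\right)}{5} = \frac{1}{5} \cdot \frac{4530}{4687} = \frac{906}{4687} \approx 0.1933$)
$\frac{4096 + K{\left(65,\left(-1\right) 46 \right)}}{990 + d} = \frac{4096 - 195}{990 + \frac{906}{4687}} = \frac{4096 - 195}{\frac{4641036}{4687}} = 3901 \cdot \frac{4687}{4641036} = \frac{18283987}{4641036}$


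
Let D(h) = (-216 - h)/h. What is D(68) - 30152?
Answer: -512655/17 ≈ -30156.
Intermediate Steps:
D(h) = (-216 - h)/h
D(68) - 30152 = (-216 - 1*68)/68 - 30152 = (-216 - 68)/68 - 30152 = (1/68)*(-284) - 30152 = -71/17 - 30152 = -512655/17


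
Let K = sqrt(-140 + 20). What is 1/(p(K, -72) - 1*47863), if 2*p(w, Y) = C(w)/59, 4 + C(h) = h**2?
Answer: -59/2823979 ≈ -2.0893e-5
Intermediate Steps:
C(h) = -4 + h**2
K = 2*I*sqrt(30) (K = sqrt(-120) = 2*I*sqrt(30) ≈ 10.954*I)
p(w, Y) = -2/59 + w**2/118 (p(w, Y) = ((-4 + w**2)/59)/2 = ((-4 + w**2)*(1/59))/2 = (-4/59 + w**2/59)/2 = -2/59 + w**2/118)
1/(p(K, -72) - 1*47863) = 1/((-2/59 + (2*I*sqrt(30))**2/118) - 1*47863) = 1/((-2/59 + (1/118)*(-120)) - 47863) = 1/((-2/59 - 60/59) - 47863) = 1/(-62/59 - 47863) = 1/(-2823979/59) = -59/2823979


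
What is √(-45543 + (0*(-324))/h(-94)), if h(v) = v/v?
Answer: I*√45543 ≈ 213.41*I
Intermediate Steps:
h(v) = 1
√(-45543 + (0*(-324))/h(-94)) = √(-45543 + (0*(-324))/1) = √(-45543 + 0*1) = √(-45543 + 0) = √(-45543) = I*√45543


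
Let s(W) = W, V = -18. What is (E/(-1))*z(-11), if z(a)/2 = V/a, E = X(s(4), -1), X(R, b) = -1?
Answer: 36/11 ≈ 3.2727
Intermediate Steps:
E = -1
z(a) = -36/a (z(a) = 2*(-18/a) = -36/a)
(E/(-1))*z(-11) = (-1/(-1))*(-36/(-11)) = (-1*(-1))*(-36*(-1/11)) = 1*(36/11) = 36/11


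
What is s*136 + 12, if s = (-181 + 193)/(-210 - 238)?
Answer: 117/14 ≈ 8.3571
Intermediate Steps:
s = -3/112 (s = 12/(-448) = 12*(-1/448) = -3/112 ≈ -0.026786)
s*136 + 12 = -3/112*136 + 12 = -51/14 + 12 = 117/14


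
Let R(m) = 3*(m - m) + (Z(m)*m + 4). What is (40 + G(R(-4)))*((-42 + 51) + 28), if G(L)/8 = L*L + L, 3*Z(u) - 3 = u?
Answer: 103304/9 ≈ 11478.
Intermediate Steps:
Z(u) = 1 + u/3
R(m) = 4 + m*(1 + m/3) (R(m) = 3*(m - m) + ((1 + m/3)*m + 4) = 3*0 + (m*(1 + m/3) + 4) = 0 + (4 + m*(1 + m/3)) = 4 + m*(1 + m/3))
G(L) = 8*L + 8*L² (G(L) = 8*(L*L + L) = 8*(L² + L) = 8*(L + L²) = 8*L + 8*L²)
(40 + G(R(-4)))*((-42 + 51) + 28) = (40 + 8*(4 + (⅓)*(-4)*(3 - 4))*(1 + (4 + (⅓)*(-4)*(3 - 4))))*((-42 + 51) + 28) = (40 + 8*(4 + (⅓)*(-4)*(-1))*(1 + (4 + (⅓)*(-4)*(-1))))*(9 + 28) = (40 + 8*(4 + 4/3)*(1 + (4 + 4/3)))*37 = (40 + 8*(16/3)*(1 + 16/3))*37 = (40 + 8*(16/3)*(19/3))*37 = (40 + 2432/9)*37 = (2792/9)*37 = 103304/9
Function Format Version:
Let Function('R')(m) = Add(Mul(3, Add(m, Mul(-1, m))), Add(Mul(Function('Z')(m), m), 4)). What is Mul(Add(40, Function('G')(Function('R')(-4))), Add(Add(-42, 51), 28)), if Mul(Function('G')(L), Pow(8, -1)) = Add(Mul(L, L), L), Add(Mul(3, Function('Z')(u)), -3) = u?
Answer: Rational(103304, 9) ≈ 11478.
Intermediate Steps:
Function('Z')(u) = Add(1, Mul(Rational(1, 3), u))
Function('R')(m) = Add(4, Mul(m, Add(1, Mul(Rational(1, 3), m)))) (Function('R')(m) = Add(Mul(3, Add(m, Mul(-1, m))), Add(Mul(Add(1, Mul(Rational(1, 3), m)), m), 4)) = Add(Mul(3, 0), Add(Mul(m, Add(1, Mul(Rational(1, 3), m))), 4)) = Add(0, Add(4, Mul(m, Add(1, Mul(Rational(1, 3), m))))) = Add(4, Mul(m, Add(1, Mul(Rational(1, 3), m)))))
Function('G')(L) = Add(Mul(8, L), Mul(8, Pow(L, 2))) (Function('G')(L) = Mul(8, Add(Mul(L, L), L)) = Mul(8, Add(Pow(L, 2), L)) = Mul(8, Add(L, Pow(L, 2))) = Add(Mul(8, L), Mul(8, Pow(L, 2))))
Mul(Add(40, Function('G')(Function('R')(-4))), Add(Add(-42, 51), 28)) = Mul(Add(40, Mul(8, Add(4, Mul(Rational(1, 3), -4, Add(3, -4))), Add(1, Add(4, Mul(Rational(1, 3), -4, Add(3, -4)))))), Add(Add(-42, 51), 28)) = Mul(Add(40, Mul(8, Add(4, Mul(Rational(1, 3), -4, -1)), Add(1, Add(4, Mul(Rational(1, 3), -4, -1))))), Add(9, 28)) = Mul(Add(40, Mul(8, Add(4, Rational(4, 3)), Add(1, Add(4, Rational(4, 3))))), 37) = Mul(Add(40, Mul(8, Rational(16, 3), Add(1, Rational(16, 3)))), 37) = Mul(Add(40, Mul(8, Rational(16, 3), Rational(19, 3))), 37) = Mul(Add(40, Rational(2432, 9)), 37) = Mul(Rational(2792, 9), 37) = Rational(103304, 9)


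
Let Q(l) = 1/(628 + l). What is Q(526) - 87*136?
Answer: -13654127/1154 ≈ -11832.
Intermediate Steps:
Q(526) - 87*136 = 1/(628 + 526) - 87*136 = 1/1154 - 1*11832 = 1/1154 - 11832 = -13654127/1154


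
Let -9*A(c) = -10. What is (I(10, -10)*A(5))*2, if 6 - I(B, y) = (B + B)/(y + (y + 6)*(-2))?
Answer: 320/9 ≈ 35.556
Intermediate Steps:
A(c) = 10/9 (A(c) = -1/9*(-10) = 10/9)
I(B, y) = 6 - 2*B/(-12 - y) (I(B, y) = 6 - (B + B)/(y + (y + 6)*(-2)) = 6 - 2*B/(y + (6 + y)*(-2)) = 6 - 2*B/(y + (-12 - 2*y)) = 6 - 2*B/(-12 - y))
(I(10, -10)*A(5))*2 = ((2*(36 + 10 + 3*(-10))/(12 - 10))*(10/9))*2 = ((2*(36 + 10 - 30)/2)*(10/9))*2 = ((2*(1/2)*16)*(10/9))*2 = (16*(10/9))*2 = (160/9)*2 = 320/9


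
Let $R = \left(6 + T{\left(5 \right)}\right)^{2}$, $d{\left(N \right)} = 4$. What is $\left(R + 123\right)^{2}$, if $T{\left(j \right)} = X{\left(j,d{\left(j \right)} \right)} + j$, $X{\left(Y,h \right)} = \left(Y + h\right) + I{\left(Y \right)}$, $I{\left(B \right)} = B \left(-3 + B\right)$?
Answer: $1046529$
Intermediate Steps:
$X{\left(Y,h \right)} = Y + h + Y \left(-3 + Y\right)$ ($X{\left(Y,h \right)} = \left(Y + h\right) + Y \left(-3 + Y\right) = Y + h + Y \left(-3 + Y\right)$)
$T{\left(j \right)} = 4 + 2 j + j \left(-3 + j\right)$ ($T{\left(j \right)} = \left(j + 4 + j \left(-3 + j\right)\right) + j = \left(4 + j + j \left(-3 + j\right)\right) + j = 4 + 2 j + j \left(-3 + j\right)$)
$R = 900$ ($R = \left(6 + \left(4 + 5^{2} - 5\right)\right)^{2} = \left(6 + \left(4 + 25 - 5\right)\right)^{2} = \left(6 + 24\right)^{2} = 30^{2} = 900$)
$\left(R + 123\right)^{2} = \left(900 + 123\right)^{2} = 1023^{2} = 1046529$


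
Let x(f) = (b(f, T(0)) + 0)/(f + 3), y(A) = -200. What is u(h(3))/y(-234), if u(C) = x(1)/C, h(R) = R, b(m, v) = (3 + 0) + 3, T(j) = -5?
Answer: -1/400 ≈ -0.0025000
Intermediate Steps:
b(m, v) = 6 (b(m, v) = 3 + 3 = 6)
x(f) = 6/(3 + f) (x(f) = (6 + 0)/(f + 3) = 6/(3 + f))
u(C) = 3/(2*C) (u(C) = (6/(3 + 1))/C = (6/4)/C = (6*(¼))/C = 3/(2*C))
u(h(3))/y(-234) = ((3/2)/3)/(-200) = ((3/2)*(⅓))*(-1/200) = (½)*(-1/200) = -1/400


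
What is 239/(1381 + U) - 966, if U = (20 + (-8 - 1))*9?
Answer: -1429441/1480 ≈ -965.84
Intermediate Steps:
U = 99 (U = (20 - 9)*9 = 11*9 = 99)
239/(1381 + U) - 966 = 239/(1381 + 99) - 966 = 239/1480 - 966 = -1429441/1480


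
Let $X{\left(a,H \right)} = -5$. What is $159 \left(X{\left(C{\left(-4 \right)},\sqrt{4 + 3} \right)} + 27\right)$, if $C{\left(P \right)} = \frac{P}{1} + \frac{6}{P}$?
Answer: $3498$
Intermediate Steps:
$C{\left(P \right)} = P + \frac{6}{P}$ ($C{\left(P \right)} = P 1 + \frac{6}{P} = P + \frac{6}{P}$)
$159 \left(X{\left(C{\left(-4 \right)},\sqrt{4 + 3} \right)} + 27\right) = 159 \left(-5 + 27\right) = 159 \cdot 22 = 3498$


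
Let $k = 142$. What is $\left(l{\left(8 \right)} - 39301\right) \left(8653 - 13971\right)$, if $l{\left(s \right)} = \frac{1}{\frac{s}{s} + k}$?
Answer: $\frac{29887383356}{143} \approx 2.09 \cdot 10^{8}$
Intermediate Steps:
$l{\left(s \right)} = \frac{1}{143}$ ($l{\left(s \right)} = \frac{1}{\frac{s}{s} + 142} = \frac{1}{1 + 142} = \frac{1}{143}$)
$\left(l{\left(8 \right)} - 39301\right) \left(8653 - 13971\right) = \left(\frac{1}{143} - 39301\right) \left(8653 - 13971\right) = \left(- \frac{5620042}{143}\right) \left(-5318\right) = \frac{29887383356}{143}$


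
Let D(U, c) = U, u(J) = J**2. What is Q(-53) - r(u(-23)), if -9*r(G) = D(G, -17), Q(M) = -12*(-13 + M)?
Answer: 7657/9 ≈ 850.78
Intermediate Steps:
Q(M) = 156 - 12*M
r(G) = -G/9
Q(-53) - r(u(-23)) = (156 - 12*(-53)) - (-1)*(-23)**2/9 = (156 + 636) - (-1)*529/9 = 792 - 1*(-529/9) = 792 + 529/9 = 7657/9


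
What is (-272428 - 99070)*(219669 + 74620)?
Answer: -109327774922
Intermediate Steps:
(-272428 - 99070)*(219669 + 74620) = -371498*294289 = -109327774922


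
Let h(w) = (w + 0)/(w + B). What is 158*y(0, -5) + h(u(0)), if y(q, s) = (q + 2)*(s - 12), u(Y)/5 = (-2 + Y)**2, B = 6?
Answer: -69826/13 ≈ -5371.2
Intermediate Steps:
u(Y) = 5*(-2 + Y)**2
y(q, s) = (-12 + s)*(2 + q) (y(q, s) = (2 + q)*(-12 + s) = (-12 + s)*(2 + q))
h(w) = w/(6 + w) (h(w) = (w + 0)/(w + 6) = w/(6 + w))
158*y(0, -5) + h(u(0)) = 158*(-24 - 12*0 + 2*(-5) + 0*(-5)) + (5*(-2 + 0)**2)/(6 + 5*(-2 + 0)**2) = 158*(-24 + 0 - 10 + 0) + (5*(-2)**2)/(6 + 5*(-2)**2) = 158*(-34) + (5*4)/(6 + 5*4) = -5372 + 20/(6 + 20) = -5372 + 20/26 = -5372 + 20*(1/26) = -5372 + 10/13 = -69826/13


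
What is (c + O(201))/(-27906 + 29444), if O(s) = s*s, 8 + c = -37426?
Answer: 2967/1538 ≈ 1.9291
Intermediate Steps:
c = -37434 (c = -8 - 37426 = -37434)
O(s) = s**2
(c + O(201))/(-27906 + 29444) = (-37434 + 201**2)/(-27906 + 29444) = (-37434 + 40401)/1538 = 2967*(1/1538) = 2967/1538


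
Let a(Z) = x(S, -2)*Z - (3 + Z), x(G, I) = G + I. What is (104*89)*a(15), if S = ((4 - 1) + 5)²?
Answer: 8441472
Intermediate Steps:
S = 64 (S = (3 + 5)² = 8² = 64)
a(Z) = -3 + 61*Z (a(Z) = (64 - 2)*Z - (3 + Z) = 62*Z + (-3 - Z) = -3 + 61*Z)
(104*89)*a(15) = (104*89)*(-3 + 61*15) = 9256*(-3 + 915) = 9256*912 = 8441472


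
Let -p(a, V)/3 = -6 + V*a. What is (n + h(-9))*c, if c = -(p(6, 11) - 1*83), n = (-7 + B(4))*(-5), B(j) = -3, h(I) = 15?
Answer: 17095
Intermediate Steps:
p(a, V) = 18 - 3*V*a (p(a, V) = -3*(-6 + V*a) = 18 - 3*V*a)
n = 50 (n = (-7 - 3)*(-5) = -10*(-5) = 50)
c = 263 (c = -((18 - 3*11*6) - 1*83) = -((18 - 198) - 83) = -(-180 - 83) = -1*(-263) = 263)
(n + h(-9))*c = (50 + 15)*263 = 65*263 = 17095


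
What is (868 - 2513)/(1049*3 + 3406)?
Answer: -1645/6553 ≈ -0.25103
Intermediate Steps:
(868 - 2513)/(1049*3 + 3406) = -1645/(3147 + 3406) = -1645/6553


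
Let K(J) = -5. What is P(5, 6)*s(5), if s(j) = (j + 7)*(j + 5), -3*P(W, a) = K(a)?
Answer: 200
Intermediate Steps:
P(W, a) = 5/3 (P(W, a) = -1/3*(-5) = 5/3)
s(j) = (5 + j)*(7 + j) (s(j) = (7 + j)*(5 + j) = (5 + j)*(7 + j))
P(5, 6)*s(5) = 5*(35 + 5**2 + 12*5)/3 = 5*(35 + 25 + 60)/3 = (5/3)*120 = 200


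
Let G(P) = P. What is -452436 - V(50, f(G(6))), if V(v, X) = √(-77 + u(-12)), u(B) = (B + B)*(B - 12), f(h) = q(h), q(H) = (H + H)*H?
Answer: -452436 - √499 ≈ -4.5246e+5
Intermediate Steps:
q(H) = 2*H² (q(H) = (2*H)*H = 2*H²)
f(h) = 2*h²
u(B) = 2*B*(-12 + B) (u(B) = (2*B)*(-12 + B) = 2*B*(-12 + B))
V(v, X) = √499 (V(v, X) = √(-77 + 2*(-12)*(-12 - 12)) = √(-77 + 2*(-12)*(-24)) = √(-77 + 576) = √499)
-452436 - V(50, f(G(6))) = -452436 - √499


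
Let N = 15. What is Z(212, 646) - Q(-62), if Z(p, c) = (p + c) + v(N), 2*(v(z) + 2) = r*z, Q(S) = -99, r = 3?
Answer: 1955/2 ≈ 977.50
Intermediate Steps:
v(z) = -2 + 3*z/2 (v(z) = -2 + (3*z)/2 = -2 + 3*z/2)
Z(p, c) = 41/2 + c + p (Z(p, c) = (p + c) + (-2 + (3/2)*15) = (c + p) + (-2 + 45/2) = (c + p) + 41/2 = 41/2 + c + p)
Z(212, 646) - Q(-62) = (41/2 + 646 + 212) - 1*(-99) = 1757/2 + 99 = 1955/2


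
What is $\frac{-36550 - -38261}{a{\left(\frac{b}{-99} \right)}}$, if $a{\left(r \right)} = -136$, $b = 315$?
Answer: $- \frac{1711}{136} \approx -12.581$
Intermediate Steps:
$\frac{-36550 - -38261}{a{\left(\frac{b}{-99} \right)}} = \frac{-36550 - -38261}{-136} = \left(-36550 + 38261\right) \left(- \frac{1}{136}\right) = 1711 \left(- \frac{1}{136}\right) = - \frac{1711}{136}$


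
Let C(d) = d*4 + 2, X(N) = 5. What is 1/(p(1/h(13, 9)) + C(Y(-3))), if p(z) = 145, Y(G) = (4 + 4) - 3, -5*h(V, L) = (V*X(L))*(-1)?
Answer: 1/167 ≈ 0.0059880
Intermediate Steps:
h(V, L) = V (h(V, L) = -V*5*(-1)/5 = -5*V*(-1)/5 = -(-1)*V = V)
Y(G) = 5 (Y(G) = 8 - 3 = 5)
C(d) = 2 + 4*d (C(d) = 4*d + 2 = 2 + 4*d)
1/(p(1/h(13, 9)) + C(Y(-3))) = 1/(145 + (2 + 4*5)) = 1/(145 + (2 + 20)) = 1/(145 + 22) = 1/167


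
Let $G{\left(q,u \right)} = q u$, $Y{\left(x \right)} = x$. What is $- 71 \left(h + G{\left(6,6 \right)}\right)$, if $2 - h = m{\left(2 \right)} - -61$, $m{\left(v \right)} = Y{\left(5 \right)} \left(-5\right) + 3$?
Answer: $71$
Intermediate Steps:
$m{\left(v \right)} = -22$ ($m{\left(v \right)} = 5 \left(-5\right) + 3 = -25 + 3 = -22$)
$h = -37$ ($h = 2 - \left(-22 - -61\right) = 2 - \left(-22 + 61\right) = 2 - 39 = -37$)
$- 71 \left(h + G{\left(6,6 \right)}\right) = - 71 \left(-37 + 6 \cdot 6\right) = - 71 \left(-37 + 36\right) = \left(-71\right) \left(-1\right) = 71$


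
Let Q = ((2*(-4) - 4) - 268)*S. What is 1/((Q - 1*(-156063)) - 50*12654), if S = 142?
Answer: -1/516397 ≈ -1.9365e-6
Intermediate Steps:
Q = -39760 (Q = ((2*(-4) - 4) - 268)*142 = ((-8 - 4) - 268)*142 = (-12 - 268)*142 = -280*142 = -39760)
1/((Q - 1*(-156063)) - 50*12654) = 1/((-39760 - 1*(-156063)) - 50*12654) = 1/((-39760 + 156063) - 632700) = 1/(116303 - 632700) = 1/(-516397) = -1/516397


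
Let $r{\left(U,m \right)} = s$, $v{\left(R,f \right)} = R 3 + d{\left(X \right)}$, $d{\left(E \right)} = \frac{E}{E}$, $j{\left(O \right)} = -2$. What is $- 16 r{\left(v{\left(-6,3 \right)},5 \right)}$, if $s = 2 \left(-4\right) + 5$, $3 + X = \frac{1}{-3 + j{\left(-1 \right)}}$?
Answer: $48$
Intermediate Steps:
$X = - \frac{16}{5}$ ($X = -3 + \frac{1}{-3 - 2} = -3 + \frac{1}{-5} = -3 - \frac{1}{5} = - \frac{16}{5} \approx -3.2$)
$d{\left(E \right)} = 1$
$v{\left(R,f \right)} = 1 + 3 R$ ($v{\left(R,f \right)} = R 3 + 1 = 3 R + 1 = 1 + 3 R$)
$s = -3$ ($s = -8 + 5 = -3$)
$r{\left(U,m \right)} = -3$
$- 16 r{\left(v{\left(-6,3 \right)},5 \right)} = \left(-16\right) \left(-3\right) = 48$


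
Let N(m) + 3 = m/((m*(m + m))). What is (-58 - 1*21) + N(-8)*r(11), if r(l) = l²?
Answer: -7193/16 ≈ -449.56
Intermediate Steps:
N(m) = -3 + 1/(2*m) (N(m) = -3 + m/((m*(m + m))) = -3 + m/((m*(2*m))) = -3 + m/((2*m²)) = -3 + m*(1/(2*m²)) = -3 + 1/(2*m))
(-58 - 1*21) + N(-8)*r(11) = (-58 - 1*21) + (-3 + (½)/(-8))*11² = (-58 - 21) + (-3 + (½)*(-⅛))*121 = -79 + (-3 - 1/16)*121 = -79 - 49/16*121 = -79 - 5929/16 = -7193/16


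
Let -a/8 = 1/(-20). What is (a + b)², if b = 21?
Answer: 11449/25 ≈ 457.96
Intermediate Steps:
a = ⅖ (a = -8/(-20) = -8*(-1/20) = ⅖ ≈ 0.40000)
(a + b)² = (⅖ + 21)² = (107/5)² = 11449/25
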